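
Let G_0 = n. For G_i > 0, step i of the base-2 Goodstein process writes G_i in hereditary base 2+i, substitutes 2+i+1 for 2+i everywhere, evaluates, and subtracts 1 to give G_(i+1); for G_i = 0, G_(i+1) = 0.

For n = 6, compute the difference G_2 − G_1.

228

G_0=6  [base 2] 2^2 + 2  →[2↦3]→  3^3 + 3 = 30  −1 ⇒ G_1=29
G_1=29  [base 3] 3^3 + 2  →[3↦4]→  4^4 + 2 = 258  −1 ⇒ G_2=257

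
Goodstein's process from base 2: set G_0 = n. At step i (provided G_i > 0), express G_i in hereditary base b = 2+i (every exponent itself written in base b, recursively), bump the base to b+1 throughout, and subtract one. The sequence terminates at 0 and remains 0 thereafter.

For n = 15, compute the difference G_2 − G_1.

15 —HB2→ 2^(2 + 1) + 2^2 + 2 + 1 —bump→ 3^(3 + 1) + 3^3 + 3 + 1 = 112 —(−1)→ 111
111 —HB3→ 3^(3 + 1) + 3^3 + 3 —bump→ 4^(4 + 1) + 4^4 + 4 = 1284 —(−1)→ 1283

1172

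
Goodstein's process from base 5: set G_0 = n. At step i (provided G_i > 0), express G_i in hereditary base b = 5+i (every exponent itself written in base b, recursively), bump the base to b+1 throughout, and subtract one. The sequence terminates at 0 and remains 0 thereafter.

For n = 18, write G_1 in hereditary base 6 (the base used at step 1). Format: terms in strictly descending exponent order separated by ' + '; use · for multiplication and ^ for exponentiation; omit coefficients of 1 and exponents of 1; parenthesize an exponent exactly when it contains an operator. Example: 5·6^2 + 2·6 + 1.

3·6 + 2

G_0=18  [base 5] 3·5 + 3  →[5↦6]→  3·6 + 3 = 21  −1 ⇒ G_1=20
G_1=20  [base 6] 3·6 + 2  →[6↦7]→  3·7 + 2 = 23  −1 ⇒ G_2=22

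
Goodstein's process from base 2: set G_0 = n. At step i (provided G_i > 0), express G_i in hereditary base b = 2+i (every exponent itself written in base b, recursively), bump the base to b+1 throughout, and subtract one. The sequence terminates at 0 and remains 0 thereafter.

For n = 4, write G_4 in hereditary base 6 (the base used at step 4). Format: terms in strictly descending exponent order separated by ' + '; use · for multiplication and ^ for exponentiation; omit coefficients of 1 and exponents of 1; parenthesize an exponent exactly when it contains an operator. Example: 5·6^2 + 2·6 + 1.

(0) 4|_2 = 2^2 ↦ 3^3|_3 = 27 ⇒ 26
(1) 26|_3 = 2·3^2 + 2·3 + 2 ↦ 2·4^2 + 2·4 + 2|_4 = 42 ⇒ 41
(2) 41|_4 = 2·4^2 + 2·4 + 1 ↦ 2·5^2 + 2·5 + 1|_5 = 61 ⇒ 60
(3) 60|_5 = 2·5^2 + 2·5 ↦ 2·6^2 + 2·6|_6 = 84 ⇒ 83
(4) 83|_6 = 2·6^2 + 6 + 5 ↦ 2·7^2 + 7 + 5|_7 = 110 ⇒ 109

2·6^2 + 6 + 5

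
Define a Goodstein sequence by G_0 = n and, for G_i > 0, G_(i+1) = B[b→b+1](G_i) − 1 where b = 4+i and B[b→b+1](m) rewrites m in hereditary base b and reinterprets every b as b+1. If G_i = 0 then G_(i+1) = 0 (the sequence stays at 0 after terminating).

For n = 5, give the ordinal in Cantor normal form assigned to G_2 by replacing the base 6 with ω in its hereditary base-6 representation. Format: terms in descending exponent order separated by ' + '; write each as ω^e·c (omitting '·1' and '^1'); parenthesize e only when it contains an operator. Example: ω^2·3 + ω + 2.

i=0: 5 = 4 + 1 (b=4); 4→5: 5 + 1 = 6; 6−1 = 5
i=1: 5 = 5 (b=5); 5→6: 6 = 6; 6−1 = 5
i=2: 5 = 5 (b=6); 6→7: 5 = 5; 5−1 = 4

5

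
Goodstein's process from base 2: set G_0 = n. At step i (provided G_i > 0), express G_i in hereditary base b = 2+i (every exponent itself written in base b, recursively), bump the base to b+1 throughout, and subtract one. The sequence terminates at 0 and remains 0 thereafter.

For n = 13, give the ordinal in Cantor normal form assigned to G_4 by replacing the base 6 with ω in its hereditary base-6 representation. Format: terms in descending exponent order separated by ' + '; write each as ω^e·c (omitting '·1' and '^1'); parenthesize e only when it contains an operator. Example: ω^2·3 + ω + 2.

ω^(ω + 1) + ω^3·3 + ω^2·3 + ω·3 + 1

step 0: 13 = 2^(2 + 1) + 2^2 + 1; sub 3 for 2: 3^(3 + 1) + 3^3 + 1; = 109; G_1 = 109−1 = 108
step 1: 108 = 3^(3 + 1) + 3^3; sub 4 for 3: 4^(4 + 1) + 4^4; = 1280; G_2 = 1280−1 = 1279
step 2: 1279 = 4^(4 + 1) + 3·4^3 + 3·4^2 + 3·4 + 3; sub 5 for 4: 5^(5 + 1) + 3·5^3 + 3·5^2 + 3·5 + 3; = 16093; G_3 = 16093−1 = 16092
step 3: 16092 = 5^(5 + 1) + 3·5^3 + 3·5^2 + 3·5 + 2; sub 6 for 5: 6^(6 + 1) + 3·6^3 + 3·6^2 + 3·6 + 2; = 280712; G_4 = 280712−1 = 280711
step 4: 280711 = 6^(6 + 1) + 3·6^3 + 3·6^2 + 3·6 + 1; sub 7 for 6: 7^(7 + 1) + 3·7^3 + 3·7^2 + 3·7 + 1; = 5765999; G_5 = 5765999−1 = 5765998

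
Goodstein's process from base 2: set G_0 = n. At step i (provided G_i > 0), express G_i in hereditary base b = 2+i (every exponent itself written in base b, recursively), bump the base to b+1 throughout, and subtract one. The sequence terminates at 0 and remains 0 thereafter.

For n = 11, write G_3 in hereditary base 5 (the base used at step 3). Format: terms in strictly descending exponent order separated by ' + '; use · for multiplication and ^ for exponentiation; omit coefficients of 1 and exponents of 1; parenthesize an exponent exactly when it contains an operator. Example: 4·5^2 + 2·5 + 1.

11 —HB2→ 2^(2 + 1) + 2 + 1 —bump→ 3^(3 + 1) + 3 + 1 = 85 —(−1)→ 84
84 —HB3→ 3^(3 + 1) + 3 —bump→ 4^(4 + 1) + 4 = 1028 —(−1)→ 1027
1027 —HB4→ 4^(4 + 1) + 3 —bump→ 5^(5 + 1) + 3 = 15628 —(−1)→ 15627
15627 —HB5→ 5^(5 + 1) + 2 —bump→ 6^(6 + 1) + 2 = 279938 —(−1)→ 279937

5^(5 + 1) + 2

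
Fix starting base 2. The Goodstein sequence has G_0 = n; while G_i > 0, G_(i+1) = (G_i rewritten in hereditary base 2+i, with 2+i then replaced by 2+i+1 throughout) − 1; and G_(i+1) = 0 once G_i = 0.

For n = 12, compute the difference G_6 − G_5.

128452957

G_0=12  [base 2] 2^(2 + 1) + 2^2  →[2↦3]→  3^(3 + 1) + 3^3 = 108  −1 ⇒ G_1=107
G_1=107  [base 3] 3^(3 + 1) + 2·3^2 + 2·3 + 2  →[3↦4]→  4^(4 + 1) + 2·4^2 + 2·4 + 2 = 1066  −1 ⇒ G_2=1065
G_2=1065  [base 4] 4^(4 + 1) + 2·4^2 + 2·4 + 1  →[4↦5]→  5^(5 + 1) + 2·5^2 + 2·5 + 1 = 15686  −1 ⇒ G_3=15685
G_3=15685  [base 5] 5^(5 + 1) + 2·5^2 + 2·5  →[5↦6]→  6^(6 + 1) + 2·6^2 + 2·6 = 280020  −1 ⇒ G_4=280019
G_4=280019  [base 6] 6^(6 + 1) + 2·6^2 + 6 + 5  →[6↦7]→  7^(7 + 1) + 2·7^2 + 7 + 5 = 5764911  −1 ⇒ G_5=5764910
G_5=5764910  [base 7] 7^(7 + 1) + 2·7^2 + 7 + 4  →[7↦8]→  8^(8 + 1) + 2·8^2 + 8 + 4 = 134217868  −1 ⇒ G_6=134217867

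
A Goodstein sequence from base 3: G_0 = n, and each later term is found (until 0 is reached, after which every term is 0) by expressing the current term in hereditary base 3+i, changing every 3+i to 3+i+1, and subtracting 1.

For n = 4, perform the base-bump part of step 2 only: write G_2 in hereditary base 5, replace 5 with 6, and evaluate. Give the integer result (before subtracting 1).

step 0: 4 = 3 + 1; sub 4 for 3: 4 + 1; = 5; G_1 = 5−1 = 4
step 1: 4 = 4; sub 5 for 4: 5; = 5; G_2 = 5−1 = 4
step 2: 4 = 4; sub 6 for 5: 4; = 4; G_3 = 4−1 = 3

4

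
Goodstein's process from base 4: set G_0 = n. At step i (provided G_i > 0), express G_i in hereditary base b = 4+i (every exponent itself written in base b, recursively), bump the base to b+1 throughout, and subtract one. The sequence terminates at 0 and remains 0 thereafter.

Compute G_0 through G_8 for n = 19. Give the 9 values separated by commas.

G_0=19  [base 4] 4^2 + 3  →[4↦5]→  5^2 + 3 = 28  −1 ⇒ G_1=27
G_1=27  [base 5] 5^2 + 2  →[5↦6]→  6^2 + 2 = 38  −1 ⇒ G_2=37
G_2=37  [base 6] 6^2 + 1  →[6↦7]→  7^2 + 1 = 50  −1 ⇒ G_3=49
G_3=49  [base 7] 7^2  →[7↦8]→  8^2 = 64  −1 ⇒ G_4=63
G_4=63  [base 8] 7·8 + 7  →[8↦9]→  7·9 + 7 = 70  −1 ⇒ G_5=69
G_5=69  [base 9] 7·9 + 6  →[9↦10]→  7·10 + 6 = 76  −1 ⇒ G_6=75
G_6=75  [base 10] 7·10 + 5  →[10↦11]→  7·11 + 5 = 82  −1 ⇒ G_7=81
G_7=81  [base 11] 7·11 + 4  →[11↦12]→  7·12 + 4 = 88  −1 ⇒ G_8=87

19, 27, 37, 49, 63, 69, 75, 81, 87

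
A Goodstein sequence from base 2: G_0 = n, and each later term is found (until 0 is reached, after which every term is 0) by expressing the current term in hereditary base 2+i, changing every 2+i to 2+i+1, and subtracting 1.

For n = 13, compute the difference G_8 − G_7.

96513216470

G_0=13  [base 2] 2^(2 + 1) + 2^2 + 1  →[2↦3]→  3^(3 + 1) + 3^3 + 1 = 109  −1 ⇒ G_1=108
G_1=108  [base 3] 3^(3 + 1) + 3^3  →[3↦4]→  4^(4 + 1) + 4^4 = 1280  −1 ⇒ G_2=1279
G_2=1279  [base 4] 4^(4 + 1) + 3·4^3 + 3·4^2 + 3·4 + 3  →[4↦5]→  5^(5 + 1) + 3·5^3 + 3·5^2 + 3·5 + 3 = 16093  −1 ⇒ G_3=16092
G_3=16092  [base 5] 5^(5 + 1) + 3·5^3 + 3·5^2 + 3·5 + 2  →[5↦6]→  6^(6 + 1) + 3·6^3 + 3·6^2 + 3·6 + 2 = 280712  −1 ⇒ G_4=280711
G_4=280711  [base 6] 6^(6 + 1) + 3·6^3 + 3·6^2 + 3·6 + 1  →[6↦7]→  7^(7 + 1) + 3·7^3 + 3·7^2 + 3·7 + 1 = 5765999  −1 ⇒ G_5=5765998
G_5=5765998  [base 7] 7^(7 + 1) + 3·7^3 + 3·7^2 + 3·7  →[7↦8]→  8^(8 + 1) + 3·8^3 + 3·8^2 + 3·8 = 134219480  −1 ⇒ G_6=134219479
G_6=134219479  [base 8] 8^(8 + 1) + 3·8^3 + 3·8^2 + 2·8 + 7  →[8↦9]→  9^(9 + 1) + 3·9^3 + 3·9^2 + 2·9 + 7 = 3486786856  −1 ⇒ G_7=3486786855
G_7=3486786855  [base 9] 9^(9 + 1) + 3·9^3 + 3·9^2 + 2·9 + 6  →[9↦10]→  10^(10 + 1) + 3·10^3 + 3·10^2 + 2·10 + 6 = 100000003326  −1 ⇒ G_8=100000003325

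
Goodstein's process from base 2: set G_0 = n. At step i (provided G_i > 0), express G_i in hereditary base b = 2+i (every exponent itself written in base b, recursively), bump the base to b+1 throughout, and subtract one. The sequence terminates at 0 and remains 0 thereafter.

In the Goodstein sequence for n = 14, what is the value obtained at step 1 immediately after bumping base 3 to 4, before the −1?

base 2: 14 = 2^(2 + 1) + 2^2 + 2; at 3: 3^(3 + 1) + 3^3 + 3 = 111; next = 110
base 3: 110 = 3^(3 + 1) + 3^3 + 2; at 4: 4^(4 + 1) + 4^4 + 2 = 1282; next = 1281

1282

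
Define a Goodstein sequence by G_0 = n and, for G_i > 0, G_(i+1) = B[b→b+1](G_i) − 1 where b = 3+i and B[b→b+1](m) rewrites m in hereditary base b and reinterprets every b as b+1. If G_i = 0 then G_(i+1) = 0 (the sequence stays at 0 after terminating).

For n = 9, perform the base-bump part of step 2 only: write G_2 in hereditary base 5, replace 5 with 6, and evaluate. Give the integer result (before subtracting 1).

i=0: 9 = 3^2 (b=3); 3→4: 4^2 = 16; 16−1 = 15
i=1: 15 = 3·4 + 3 (b=4); 4→5: 3·5 + 3 = 18; 18−1 = 17
i=2: 17 = 3·5 + 2 (b=5); 5→6: 3·6 + 2 = 20; 20−1 = 19

20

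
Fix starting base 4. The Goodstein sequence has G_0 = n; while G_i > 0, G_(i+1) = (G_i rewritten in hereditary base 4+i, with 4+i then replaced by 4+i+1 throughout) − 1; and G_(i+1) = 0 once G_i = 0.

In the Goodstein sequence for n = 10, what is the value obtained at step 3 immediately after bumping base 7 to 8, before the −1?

10 —HB4→ 2·4 + 2 —bump→ 2·5 + 2 = 12 —(−1)→ 11
11 —HB5→ 2·5 + 1 —bump→ 2·6 + 1 = 13 —(−1)→ 12
12 —HB6→ 2·6 —bump→ 2·7 = 14 —(−1)→ 13

14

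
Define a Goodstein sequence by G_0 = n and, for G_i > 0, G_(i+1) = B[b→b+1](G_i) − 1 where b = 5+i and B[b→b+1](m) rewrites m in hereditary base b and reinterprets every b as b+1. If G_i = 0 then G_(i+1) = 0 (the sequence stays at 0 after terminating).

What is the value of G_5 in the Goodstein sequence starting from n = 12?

15

[0] 12 ≡ 2·5 + 2 (base 5). Lift 6: 14. −1: 13.
[1] 13 ≡ 2·6 + 1 (base 6). Lift 7: 15. −1: 14.
[2] 14 ≡ 2·7 (base 7). Lift 8: 16. −1: 15.
[3] 15 ≡ 8 + 7 (base 8). Lift 9: 16. −1: 15.
[4] 15 ≡ 9 + 6 (base 9). Lift 10: 16. −1: 15.
[5] 15 ≡ 10 + 5 (base 10). Lift 11: 16. −1: 15.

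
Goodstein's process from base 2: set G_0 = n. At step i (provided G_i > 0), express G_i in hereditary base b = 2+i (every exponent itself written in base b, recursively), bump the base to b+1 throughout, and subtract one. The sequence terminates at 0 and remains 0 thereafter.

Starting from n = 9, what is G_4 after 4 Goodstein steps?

140743

9 —HB2→ 2^(2 + 1) + 1 —bump→ 3^(3 + 1) + 1 = 82 —(−1)→ 81
81 —HB3→ 3^(3 + 1) —bump→ 4^(4 + 1) = 1024 —(−1)→ 1023
1023 —HB4→ 3·4^4 + 3·4^3 + 3·4^2 + 3·4 + 3 —bump→ 3·5^5 + 3·5^3 + 3·5^2 + 3·5 + 3 = 9843 —(−1)→ 9842
9842 —HB5→ 3·5^5 + 3·5^3 + 3·5^2 + 3·5 + 2 —bump→ 3·6^6 + 3·6^3 + 3·6^2 + 3·6 + 2 = 140744 —(−1)→ 140743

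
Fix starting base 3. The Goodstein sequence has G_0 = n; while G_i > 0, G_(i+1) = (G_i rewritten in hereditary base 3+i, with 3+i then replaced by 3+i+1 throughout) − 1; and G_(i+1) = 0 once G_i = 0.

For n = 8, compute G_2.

10

[0] 8 ≡ 2·3 + 2 (base 3). Lift 4: 10. −1: 9.
[1] 9 ≡ 2·4 + 1 (base 4). Lift 5: 11. −1: 10.
[2] 10 ≡ 2·5 (base 5). Lift 6: 12. −1: 11.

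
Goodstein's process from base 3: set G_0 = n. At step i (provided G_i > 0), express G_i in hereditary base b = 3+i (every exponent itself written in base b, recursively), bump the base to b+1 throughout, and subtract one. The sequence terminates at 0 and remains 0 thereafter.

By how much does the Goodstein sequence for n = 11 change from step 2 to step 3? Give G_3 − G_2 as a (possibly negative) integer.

10

[0] 11 ≡ 3^2 + 2 (base 3). Lift 4: 18. −1: 17.
[1] 17 ≡ 4^2 + 1 (base 4). Lift 5: 26. −1: 25.
[2] 25 ≡ 5^2 (base 5). Lift 6: 36. −1: 35.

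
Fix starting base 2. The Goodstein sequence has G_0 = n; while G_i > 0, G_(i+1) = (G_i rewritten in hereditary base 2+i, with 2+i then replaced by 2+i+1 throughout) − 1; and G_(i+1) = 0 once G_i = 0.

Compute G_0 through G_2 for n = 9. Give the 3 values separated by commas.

G_0=9  [base 2] 2^(2 + 1) + 1  →[2↦3]→  3^(3 + 1) + 1 = 82  −1 ⇒ G_1=81
G_1=81  [base 3] 3^(3 + 1)  →[3↦4]→  4^(4 + 1) = 1024  −1 ⇒ G_2=1023

9, 81, 1023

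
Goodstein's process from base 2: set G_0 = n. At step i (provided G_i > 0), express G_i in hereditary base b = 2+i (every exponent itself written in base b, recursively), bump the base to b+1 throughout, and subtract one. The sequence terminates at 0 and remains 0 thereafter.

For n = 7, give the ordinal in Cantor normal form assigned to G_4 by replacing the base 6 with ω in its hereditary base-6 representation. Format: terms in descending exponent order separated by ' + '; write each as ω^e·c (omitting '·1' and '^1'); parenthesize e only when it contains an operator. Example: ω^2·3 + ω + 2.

G_0=7  [base 2] 2^2 + 2 + 1  →[2↦3]→  3^3 + 3 + 1 = 31  −1 ⇒ G_1=30
G_1=30  [base 3] 3^3 + 3  →[3↦4]→  4^4 + 4 = 260  −1 ⇒ G_2=259
G_2=259  [base 4] 4^4 + 3  →[4↦5]→  5^5 + 3 = 3128  −1 ⇒ G_3=3127
G_3=3127  [base 5] 5^5 + 2  →[5↦6]→  6^6 + 2 = 46658  −1 ⇒ G_4=46657
G_4=46657  [base 6] 6^6 + 1  →[6↦7]→  7^7 + 1 = 823544  −1 ⇒ G_5=823543

ω^ω + 1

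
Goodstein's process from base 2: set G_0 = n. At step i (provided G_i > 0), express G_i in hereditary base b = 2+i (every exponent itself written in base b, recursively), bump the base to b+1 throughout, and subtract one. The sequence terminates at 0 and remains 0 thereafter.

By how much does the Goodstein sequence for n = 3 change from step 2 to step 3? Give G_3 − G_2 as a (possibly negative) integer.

G_0 = 3. HB_2(3) = 2 + 1. Bump = 4. G_1 = 3.
G_1 = 3. HB_3(3) = 3. Bump = 4. G_2 = 3.
G_2 = 3. HB_4(3) = 3. Bump = 3. G_3 = 2.

-1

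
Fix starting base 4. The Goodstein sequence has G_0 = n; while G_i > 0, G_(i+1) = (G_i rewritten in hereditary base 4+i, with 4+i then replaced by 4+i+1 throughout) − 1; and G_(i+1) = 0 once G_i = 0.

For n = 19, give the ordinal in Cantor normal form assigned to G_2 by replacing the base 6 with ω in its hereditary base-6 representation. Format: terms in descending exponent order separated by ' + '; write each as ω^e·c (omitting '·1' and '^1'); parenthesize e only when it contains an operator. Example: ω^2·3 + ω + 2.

step 0: 19 = 4^2 + 3; sub 5 for 4: 5^2 + 3; = 28; G_1 = 28−1 = 27
step 1: 27 = 5^2 + 2; sub 6 for 5: 6^2 + 2; = 38; G_2 = 38−1 = 37

ω^2 + 1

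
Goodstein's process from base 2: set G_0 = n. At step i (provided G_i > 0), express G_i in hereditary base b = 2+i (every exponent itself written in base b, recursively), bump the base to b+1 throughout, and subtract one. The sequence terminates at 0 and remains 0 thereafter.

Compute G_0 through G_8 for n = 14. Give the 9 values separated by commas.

14, 110, 1281, 18750, 326591, 5862840, 134404971, 3487116548, 100000555551

[0] 14 ≡ 2^(2 + 1) + 2^2 + 2 (base 2). Lift 3: 111. −1: 110.
[1] 110 ≡ 3^(3 + 1) + 3^3 + 2 (base 3). Lift 4: 1282. −1: 1281.
[2] 1281 ≡ 4^(4 + 1) + 4^4 + 1 (base 4). Lift 5: 18751. −1: 18750.
[3] 18750 ≡ 5^(5 + 1) + 5^5 (base 5). Lift 6: 326592. −1: 326591.
[4] 326591 ≡ 6^(6 + 1) + 5·6^5 + 5·6^4 + 5·6^3 + 5·6^2 + 5·6 + 5 (base 6). Lift 7: 5862841. −1: 5862840.
[5] 5862840 ≡ 7^(7 + 1) + 5·7^5 + 5·7^4 + 5·7^3 + 5·7^2 + 5·7 + 4 (base 7). Lift 8: 134404972. −1: 134404971.
[6] 134404971 ≡ 8^(8 + 1) + 5·8^5 + 5·8^4 + 5·8^3 + 5·8^2 + 5·8 + 3 (base 8). Lift 9: 3487116549. −1: 3487116548.
[7] 3487116548 ≡ 9^(9 + 1) + 5·9^5 + 5·9^4 + 5·9^3 + 5·9^2 + 5·9 + 2 (base 9). Lift 10: 100000555552. −1: 100000555551.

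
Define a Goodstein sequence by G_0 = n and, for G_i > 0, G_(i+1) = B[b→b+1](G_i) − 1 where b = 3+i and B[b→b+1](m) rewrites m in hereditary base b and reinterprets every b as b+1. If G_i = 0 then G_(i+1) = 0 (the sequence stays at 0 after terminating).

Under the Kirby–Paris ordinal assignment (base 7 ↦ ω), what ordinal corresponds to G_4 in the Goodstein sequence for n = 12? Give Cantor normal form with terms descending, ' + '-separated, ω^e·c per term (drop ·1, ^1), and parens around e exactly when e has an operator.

G_0 = 12. HB_3(12) = 3^2 + 3. Bump = 20. G_1 = 19.
G_1 = 19. HB_4(19) = 4^2 + 3. Bump = 28. G_2 = 27.
G_2 = 27. HB_5(27) = 5^2 + 2. Bump = 38. G_3 = 37.
G_3 = 37. HB_6(37) = 6^2 + 1. Bump = 50. G_4 = 49.
G_4 = 49. HB_7(49) = 7^2. Bump = 64. G_5 = 63.

ω^2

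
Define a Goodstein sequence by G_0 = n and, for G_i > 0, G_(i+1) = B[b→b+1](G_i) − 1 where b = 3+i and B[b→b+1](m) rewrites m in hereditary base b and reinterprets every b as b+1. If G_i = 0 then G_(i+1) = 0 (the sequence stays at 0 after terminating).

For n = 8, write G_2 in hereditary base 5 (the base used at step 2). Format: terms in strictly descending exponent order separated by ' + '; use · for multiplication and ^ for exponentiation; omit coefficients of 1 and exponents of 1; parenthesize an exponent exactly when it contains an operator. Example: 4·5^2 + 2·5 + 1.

2·5

G_0 = 8. HB_3(8) = 2·3 + 2. Bump = 10. G_1 = 9.
G_1 = 9. HB_4(9) = 2·4 + 1. Bump = 11. G_2 = 10.
G_2 = 10. HB_5(10) = 2·5. Bump = 12. G_3 = 11.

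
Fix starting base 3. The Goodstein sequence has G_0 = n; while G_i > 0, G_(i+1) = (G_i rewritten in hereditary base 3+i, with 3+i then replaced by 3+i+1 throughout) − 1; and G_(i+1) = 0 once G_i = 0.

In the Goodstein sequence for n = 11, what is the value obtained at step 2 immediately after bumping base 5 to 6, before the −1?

36

i=0: 11 = 3^2 + 2 (b=3); 3→4: 4^2 + 2 = 18; 18−1 = 17
i=1: 17 = 4^2 + 1 (b=4); 4→5: 5^2 + 1 = 26; 26−1 = 25
i=2: 25 = 5^2 (b=5); 5→6: 6^2 = 36; 36−1 = 35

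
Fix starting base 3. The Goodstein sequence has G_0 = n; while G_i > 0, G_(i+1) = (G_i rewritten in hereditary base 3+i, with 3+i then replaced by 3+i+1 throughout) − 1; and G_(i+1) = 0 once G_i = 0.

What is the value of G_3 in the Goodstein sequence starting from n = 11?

G_0 = 11. HB_3(11) = 3^2 + 2. Bump = 18. G_1 = 17.
G_1 = 17. HB_4(17) = 4^2 + 1. Bump = 26. G_2 = 25.
G_2 = 25. HB_5(25) = 5^2. Bump = 36. G_3 = 35.
G_3 = 35. HB_6(35) = 5·6 + 5. Bump = 40. G_4 = 39.

35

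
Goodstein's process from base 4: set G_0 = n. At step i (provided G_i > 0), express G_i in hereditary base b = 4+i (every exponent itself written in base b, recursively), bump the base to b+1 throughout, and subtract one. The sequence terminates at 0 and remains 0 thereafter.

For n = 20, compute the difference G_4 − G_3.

14

(0) 20|_4 = 4^2 + 4 ↦ 5^2 + 5|_5 = 30 ⇒ 29
(1) 29|_5 = 5^2 + 4 ↦ 6^2 + 4|_6 = 40 ⇒ 39
(2) 39|_6 = 6^2 + 3 ↦ 7^2 + 3|_7 = 52 ⇒ 51
(3) 51|_7 = 7^2 + 2 ↦ 8^2 + 2|_8 = 66 ⇒ 65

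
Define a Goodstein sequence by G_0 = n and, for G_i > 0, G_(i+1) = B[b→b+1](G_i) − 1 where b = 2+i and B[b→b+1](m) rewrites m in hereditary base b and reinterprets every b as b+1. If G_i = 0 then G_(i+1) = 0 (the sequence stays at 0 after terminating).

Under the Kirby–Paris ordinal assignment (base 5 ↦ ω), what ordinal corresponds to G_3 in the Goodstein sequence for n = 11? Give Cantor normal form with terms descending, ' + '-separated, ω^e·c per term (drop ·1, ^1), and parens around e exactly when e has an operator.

ω^(ω + 1) + 2

[0] 11 ≡ 2^(2 + 1) + 2 + 1 (base 2). Lift 3: 85. −1: 84.
[1] 84 ≡ 3^(3 + 1) + 3 (base 3). Lift 4: 1028. −1: 1027.
[2] 1027 ≡ 4^(4 + 1) + 3 (base 4). Lift 5: 15628. −1: 15627.
[3] 15627 ≡ 5^(5 + 1) + 2 (base 5). Lift 6: 279938. −1: 279937.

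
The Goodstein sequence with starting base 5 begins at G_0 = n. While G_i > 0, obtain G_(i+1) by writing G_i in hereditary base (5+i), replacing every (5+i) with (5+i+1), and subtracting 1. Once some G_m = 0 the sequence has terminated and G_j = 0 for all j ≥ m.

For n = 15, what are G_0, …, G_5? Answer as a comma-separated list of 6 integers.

(0) 15|_5 = 3·5 ↦ 3·6|_6 = 18 ⇒ 17
(1) 17|_6 = 2·6 + 5 ↦ 2·7 + 5|_7 = 19 ⇒ 18
(2) 18|_7 = 2·7 + 4 ↦ 2·8 + 4|_8 = 20 ⇒ 19
(3) 19|_8 = 2·8 + 3 ↦ 2·9 + 3|_9 = 21 ⇒ 20
(4) 20|_9 = 2·9 + 2 ↦ 2·10 + 2|_10 = 22 ⇒ 21

15, 17, 18, 19, 20, 21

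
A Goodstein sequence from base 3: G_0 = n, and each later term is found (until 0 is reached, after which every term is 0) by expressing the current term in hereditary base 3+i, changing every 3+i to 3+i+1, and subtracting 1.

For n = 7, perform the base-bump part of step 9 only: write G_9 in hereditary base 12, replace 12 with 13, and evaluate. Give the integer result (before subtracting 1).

[0] 7 ≡ 2·3 + 1 (base 3). Lift 4: 9. −1: 8.
[1] 8 ≡ 2·4 (base 4). Lift 5: 10. −1: 9.
[2] 9 ≡ 5 + 4 (base 5). Lift 6: 10. −1: 9.
[3] 9 ≡ 6 + 3 (base 6). Lift 7: 10. −1: 9.
[4] 9 ≡ 7 + 2 (base 7). Lift 8: 10. −1: 9.
[5] 9 ≡ 8 + 1 (base 8). Lift 9: 10. −1: 9.
[6] 9 ≡ 9 (base 9). Lift 10: 10. −1: 9.
[7] 9 ≡ 9 (base 10). Lift 11: 9. −1: 8.
[8] 8 ≡ 8 (base 11). Lift 12: 8. −1: 7.

7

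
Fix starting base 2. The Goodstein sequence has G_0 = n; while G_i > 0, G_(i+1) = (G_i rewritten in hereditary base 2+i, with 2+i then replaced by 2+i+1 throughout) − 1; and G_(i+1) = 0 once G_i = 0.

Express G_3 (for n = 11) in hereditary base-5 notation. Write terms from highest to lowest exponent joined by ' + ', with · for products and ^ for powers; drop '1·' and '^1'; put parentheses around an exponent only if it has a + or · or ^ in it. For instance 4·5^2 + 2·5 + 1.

i=0: 11 = 2^(2 + 1) + 2 + 1 (b=2); 2→3: 3^(3 + 1) + 3 + 1 = 85; 85−1 = 84
i=1: 84 = 3^(3 + 1) + 3 (b=3); 3→4: 4^(4 + 1) + 4 = 1028; 1028−1 = 1027
i=2: 1027 = 4^(4 + 1) + 3 (b=4); 4→5: 5^(5 + 1) + 3 = 15628; 15628−1 = 15627
i=3: 15627 = 5^(5 + 1) + 2 (b=5); 5→6: 6^(6 + 1) + 2 = 279938; 279938−1 = 279937

5^(5 + 1) + 2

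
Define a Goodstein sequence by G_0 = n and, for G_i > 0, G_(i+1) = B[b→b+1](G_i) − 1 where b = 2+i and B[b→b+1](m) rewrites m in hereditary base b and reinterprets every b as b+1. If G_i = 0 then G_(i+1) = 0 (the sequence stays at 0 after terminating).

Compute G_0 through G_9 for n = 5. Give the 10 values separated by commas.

5, 27, 255, 467, 775, 1197, 1751, 2454, 3325, 4382

(0) 5|_2 = 2^2 + 1 ↦ 3^3 + 1|_3 = 28 ⇒ 27
(1) 27|_3 = 3^3 ↦ 4^4|_4 = 256 ⇒ 255
(2) 255|_4 = 3·4^3 + 3·4^2 + 3·4 + 3 ↦ 3·5^3 + 3·5^2 + 3·5 + 3|_5 = 468 ⇒ 467
(3) 467|_5 = 3·5^3 + 3·5^2 + 3·5 + 2 ↦ 3·6^3 + 3·6^2 + 3·6 + 2|_6 = 776 ⇒ 775
(4) 775|_6 = 3·6^3 + 3·6^2 + 3·6 + 1 ↦ 3·7^3 + 3·7^2 + 3·7 + 1|_7 = 1198 ⇒ 1197
(5) 1197|_7 = 3·7^3 + 3·7^2 + 3·7 ↦ 3·8^3 + 3·8^2 + 3·8|_8 = 1752 ⇒ 1751
(6) 1751|_8 = 3·8^3 + 3·8^2 + 2·8 + 7 ↦ 3·9^3 + 3·9^2 + 2·9 + 7|_9 = 2455 ⇒ 2454
(7) 2454|_9 = 3·9^3 + 3·9^2 + 2·9 + 6 ↦ 3·10^3 + 3·10^2 + 2·10 + 6|_10 = 3326 ⇒ 3325
(8) 3325|_10 = 3·10^3 + 3·10^2 + 2·10 + 5 ↦ 3·11^3 + 3·11^2 + 2·11 + 5|_11 = 4383 ⇒ 4382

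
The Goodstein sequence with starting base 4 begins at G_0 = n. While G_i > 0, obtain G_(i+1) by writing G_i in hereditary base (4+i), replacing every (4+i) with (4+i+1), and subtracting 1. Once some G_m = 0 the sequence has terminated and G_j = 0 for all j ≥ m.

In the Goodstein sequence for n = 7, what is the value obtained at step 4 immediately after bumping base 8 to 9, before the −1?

G_0=7  [base 4] 4 + 3  →[4↦5]→  5 + 3 = 8  −1 ⇒ G_1=7
G_1=7  [base 5] 5 + 2  →[5↦6]→  6 + 2 = 8  −1 ⇒ G_2=7
G_2=7  [base 6] 6 + 1  →[6↦7]→  7 + 1 = 8  −1 ⇒ G_3=7
G_3=7  [base 7] 7  →[7↦8]→  8 = 8  −1 ⇒ G_4=7
G_4=7  [base 8] 7  →[8↦9]→  7 = 7  −1 ⇒ G_5=6

7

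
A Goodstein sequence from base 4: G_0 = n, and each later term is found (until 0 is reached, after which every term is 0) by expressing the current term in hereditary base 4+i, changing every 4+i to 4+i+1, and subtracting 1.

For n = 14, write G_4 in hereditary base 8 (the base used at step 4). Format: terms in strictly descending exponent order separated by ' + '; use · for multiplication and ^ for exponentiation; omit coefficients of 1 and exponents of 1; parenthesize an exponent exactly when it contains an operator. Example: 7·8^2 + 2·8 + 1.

14 —HB4→ 3·4 + 2 —bump→ 3·5 + 2 = 17 —(−1)→ 16
16 —HB5→ 3·5 + 1 —bump→ 3·6 + 1 = 19 —(−1)→ 18
18 —HB6→ 3·6 —bump→ 3·7 = 21 —(−1)→ 20
20 —HB7→ 2·7 + 6 —bump→ 2·8 + 6 = 22 —(−1)→ 21
21 —HB8→ 2·8 + 5 —bump→ 2·9 + 5 = 23 —(−1)→ 22

2·8 + 5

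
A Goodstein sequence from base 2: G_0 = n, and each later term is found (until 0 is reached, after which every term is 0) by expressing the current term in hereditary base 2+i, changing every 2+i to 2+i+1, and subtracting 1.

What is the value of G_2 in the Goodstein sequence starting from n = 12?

1065

[0] 12 ≡ 2^(2 + 1) + 2^2 (base 2). Lift 3: 108. −1: 107.
[1] 107 ≡ 3^(3 + 1) + 2·3^2 + 2·3 + 2 (base 3). Lift 4: 1066. −1: 1065.
[2] 1065 ≡ 4^(4 + 1) + 2·4^2 + 2·4 + 1 (base 4). Lift 5: 15686. −1: 15685.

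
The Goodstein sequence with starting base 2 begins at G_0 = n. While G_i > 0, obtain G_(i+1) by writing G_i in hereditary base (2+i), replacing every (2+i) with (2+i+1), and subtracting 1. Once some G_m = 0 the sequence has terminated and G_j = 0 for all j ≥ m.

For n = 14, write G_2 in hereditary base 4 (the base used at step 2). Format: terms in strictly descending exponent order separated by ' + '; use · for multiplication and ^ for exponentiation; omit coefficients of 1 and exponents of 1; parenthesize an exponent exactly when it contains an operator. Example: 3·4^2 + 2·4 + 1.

4^(4 + 1) + 4^4 + 1

[0] 14 ≡ 2^(2 + 1) + 2^2 + 2 (base 2). Lift 3: 111. −1: 110.
[1] 110 ≡ 3^(3 + 1) + 3^3 + 2 (base 3). Lift 4: 1282. −1: 1281.
[2] 1281 ≡ 4^(4 + 1) + 4^4 + 1 (base 4). Lift 5: 18751. −1: 18750.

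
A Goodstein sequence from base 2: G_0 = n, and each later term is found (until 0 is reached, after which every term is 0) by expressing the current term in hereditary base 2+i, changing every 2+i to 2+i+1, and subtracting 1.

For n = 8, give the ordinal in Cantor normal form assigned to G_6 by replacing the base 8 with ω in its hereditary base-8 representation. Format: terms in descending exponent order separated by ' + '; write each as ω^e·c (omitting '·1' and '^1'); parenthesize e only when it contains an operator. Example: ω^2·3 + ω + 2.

G_0=8  [base 2] 2^(2 + 1)  →[2↦3]→  3^(3 + 1) = 81  −1 ⇒ G_1=80
G_1=80  [base 3] 2·3^3 + 2·3^2 + 2·3 + 2  →[3↦4]→  2·4^4 + 2·4^2 + 2·4 + 2 = 554  −1 ⇒ G_2=553
G_2=553  [base 4] 2·4^4 + 2·4^2 + 2·4 + 1  →[4↦5]→  2·5^5 + 2·5^2 + 2·5 + 1 = 6311  −1 ⇒ G_3=6310
G_3=6310  [base 5] 2·5^5 + 2·5^2 + 2·5  →[5↦6]→  2·6^6 + 2·6^2 + 2·6 = 93396  −1 ⇒ G_4=93395
G_4=93395  [base 6] 2·6^6 + 2·6^2 + 6 + 5  →[6↦7]→  2·7^7 + 2·7^2 + 7 + 5 = 1647196  −1 ⇒ G_5=1647195
G_5=1647195  [base 7] 2·7^7 + 2·7^2 + 7 + 4  →[7↦8]→  2·8^8 + 2·8^2 + 8 + 4 = 33554572  −1 ⇒ G_6=33554571
G_6=33554571  [base 8] 2·8^8 + 2·8^2 + 8 + 3  →[8↦9]→  2·9^9 + 2·9^2 + 9 + 3 = 774841152  −1 ⇒ G_7=774841151

ω^ω·2 + ω^2·2 + ω + 3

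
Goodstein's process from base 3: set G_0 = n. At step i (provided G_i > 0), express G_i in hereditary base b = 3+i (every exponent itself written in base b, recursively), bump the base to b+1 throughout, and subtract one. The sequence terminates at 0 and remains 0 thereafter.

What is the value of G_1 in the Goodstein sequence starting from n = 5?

i=0: 5 = 3 + 2 (b=3); 3→4: 4 + 2 = 6; 6−1 = 5
i=1: 5 = 4 + 1 (b=4); 4→5: 5 + 1 = 6; 6−1 = 5

5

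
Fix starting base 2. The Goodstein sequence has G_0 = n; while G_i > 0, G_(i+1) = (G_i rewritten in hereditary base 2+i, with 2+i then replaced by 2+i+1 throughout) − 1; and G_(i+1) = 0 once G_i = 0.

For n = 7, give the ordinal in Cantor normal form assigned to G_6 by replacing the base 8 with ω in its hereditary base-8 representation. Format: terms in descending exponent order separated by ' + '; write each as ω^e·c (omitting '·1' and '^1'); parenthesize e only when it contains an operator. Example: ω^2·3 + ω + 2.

i=0: 7 = 2^2 + 2 + 1 (b=2); 2→3: 3^3 + 3 + 1 = 31; 31−1 = 30
i=1: 30 = 3^3 + 3 (b=3); 3→4: 4^4 + 4 = 260; 260−1 = 259
i=2: 259 = 4^4 + 3 (b=4); 4→5: 5^5 + 3 = 3128; 3128−1 = 3127
i=3: 3127 = 5^5 + 2 (b=5); 5→6: 6^6 + 2 = 46658; 46658−1 = 46657
i=4: 46657 = 6^6 + 1 (b=6); 6→7: 7^7 + 1 = 823544; 823544−1 = 823543
i=5: 823543 = 7^7 (b=7); 7→8: 8^8 = 16777216; 16777216−1 = 16777215
i=6: 16777215 = 7·8^7 + 7·8^6 + 7·8^5 + 7·8^4 + 7·8^3 + 7·8^2 + 7·8 + 7 (b=8); 8→9: 7·9^7 + 7·9^6 + 7·9^5 + 7·9^4 + 7·9^3 + 7·9^2 + 7·9 + 7 = 37665880; 37665880−1 = 37665879

ω^7·7 + ω^6·7 + ω^5·7 + ω^4·7 + ω^3·7 + ω^2·7 + ω·7 + 7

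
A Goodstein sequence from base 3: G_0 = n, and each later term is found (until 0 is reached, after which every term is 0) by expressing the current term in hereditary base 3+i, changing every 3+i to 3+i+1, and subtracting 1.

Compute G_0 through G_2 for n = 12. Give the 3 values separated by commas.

step 0: 12 = 3^2 + 3; sub 4 for 3: 4^2 + 4; = 20; G_1 = 20−1 = 19
step 1: 19 = 4^2 + 3; sub 5 for 4: 5^2 + 3; = 28; G_2 = 28−1 = 27

12, 19, 27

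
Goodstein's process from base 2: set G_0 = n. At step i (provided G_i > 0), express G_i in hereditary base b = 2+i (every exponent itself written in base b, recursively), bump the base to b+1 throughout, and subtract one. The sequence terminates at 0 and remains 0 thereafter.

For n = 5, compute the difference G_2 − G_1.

G_0=5  [base 2] 2^2 + 1  →[2↦3]→  3^3 + 1 = 28  −1 ⇒ G_1=27
G_1=27  [base 3] 3^3  →[3↦4]→  4^4 = 256  −1 ⇒ G_2=255

228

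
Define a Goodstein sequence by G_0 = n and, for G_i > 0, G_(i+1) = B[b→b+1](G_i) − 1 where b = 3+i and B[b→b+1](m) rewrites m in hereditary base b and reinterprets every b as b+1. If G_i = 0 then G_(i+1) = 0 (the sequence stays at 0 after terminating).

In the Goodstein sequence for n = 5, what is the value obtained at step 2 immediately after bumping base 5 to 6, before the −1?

6

(0) 5|_3 = 3 + 2 ↦ 4 + 2|_4 = 6 ⇒ 5
(1) 5|_4 = 4 + 1 ↦ 5 + 1|_5 = 6 ⇒ 5
(2) 5|_5 = 5 ↦ 6|_6 = 6 ⇒ 5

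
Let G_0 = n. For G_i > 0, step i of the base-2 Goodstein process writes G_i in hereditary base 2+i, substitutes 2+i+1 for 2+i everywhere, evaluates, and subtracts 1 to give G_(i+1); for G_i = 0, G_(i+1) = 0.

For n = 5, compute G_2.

255

step 0: 5 = 2^2 + 1; sub 3 for 2: 3^3 + 1; = 28; G_1 = 28−1 = 27
step 1: 27 = 3^3; sub 4 for 3: 4^4; = 256; G_2 = 256−1 = 255
step 2: 255 = 3·4^3 + 3·4^2 + 3·4 + 3; sub 5 for 4: 3·5^3 + 3·5^2 + 3·5 + 3; = 468; G_3 = 468−1 = 467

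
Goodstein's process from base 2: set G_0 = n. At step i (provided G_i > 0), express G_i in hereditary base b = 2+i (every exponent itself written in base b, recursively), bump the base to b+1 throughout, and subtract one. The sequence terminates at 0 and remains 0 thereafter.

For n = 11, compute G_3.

15627

G_0 = 11. HB_2(11) = 2^(2 + 1) + 2 + 1. Bump = 85. G_1 = 84.
G_1 = 84. HB_3(84) = 3^(3 + 1) + 3. Bump = 1028. G_2 = 1027.
G_2 = 1027. HB_4(1027) = 4^(4 + 1) + 3. Bump = 15628. G_3 = 15627.
G_3 = 15627. HB_5(15627) = 5^(5 + 1) + 2. Bump = 279938. G_4 = 279937.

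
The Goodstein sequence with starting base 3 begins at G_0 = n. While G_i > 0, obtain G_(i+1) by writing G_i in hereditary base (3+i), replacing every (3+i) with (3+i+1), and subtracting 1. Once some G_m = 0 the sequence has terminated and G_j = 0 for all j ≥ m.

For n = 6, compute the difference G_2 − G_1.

i=0: 6 = 2·3 (b=3); 3→4: 2·4 = 8; 8−1 = 7
i=1: 7 = 4 + 3 (b=4); 4→5: 5 + 3 = 8; 8−1 = 7

0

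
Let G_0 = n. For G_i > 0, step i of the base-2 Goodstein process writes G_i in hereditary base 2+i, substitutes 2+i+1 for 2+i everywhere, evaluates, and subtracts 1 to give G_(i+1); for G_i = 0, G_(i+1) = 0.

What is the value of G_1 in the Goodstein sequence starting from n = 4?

G_0=4  [base 2] 2^2  →[2↦3]→  3^3 = 27  −1 ⇒ G_1=26
G_1=26  [base 3] 2·3^2 + 2·3 + 2  →[3↦4]→  2·4^2 + 2·4 + 2 = 42  −1 ⇒ G_2=41

26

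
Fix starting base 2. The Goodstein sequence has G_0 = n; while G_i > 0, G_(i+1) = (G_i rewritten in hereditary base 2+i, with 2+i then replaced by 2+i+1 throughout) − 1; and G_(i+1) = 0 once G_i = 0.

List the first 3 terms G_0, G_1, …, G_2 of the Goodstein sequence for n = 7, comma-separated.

[0] 7 ≡ 2^2 + 2 + 1 (base 2). Lift 3: 31. −1: 30.
[1] 30 ≡ 3^3 + 3 (base 3). Lift 4: 260. −1: 259.

7, 30, 259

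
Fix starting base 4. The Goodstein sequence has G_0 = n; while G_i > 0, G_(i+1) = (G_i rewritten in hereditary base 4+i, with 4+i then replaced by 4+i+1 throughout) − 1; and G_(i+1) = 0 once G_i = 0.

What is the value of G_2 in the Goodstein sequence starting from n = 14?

18

step 0: 14 = 3·4 + 2; sub 5 for 4: 3·5 + 2; = 17; G_1 = 17−1 = 16
step 1: 16 = 3·5 + 1; sub 6 for 5: 3·6 + 1; = 19; G_2 = 19−1 = 18
step 2: 18 = 3·6; sub 7 for 6: 3·7; = 21; G_3 = 21−1 = 20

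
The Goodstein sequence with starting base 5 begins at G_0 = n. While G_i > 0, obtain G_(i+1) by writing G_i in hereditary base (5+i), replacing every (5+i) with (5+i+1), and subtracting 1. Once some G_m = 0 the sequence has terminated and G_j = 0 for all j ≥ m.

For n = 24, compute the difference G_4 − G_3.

step 0: 24 = 4·5 + 4; sub 6 for 5: 4·6 + 4; = 28; G_1 = 28−1 = 27
step 1: 27 = 4·6 + 3; sub 7 for 6: 4·7 + 3; = 31; G_2 = 31−1 = 30
step 2: 30 = 4·7 + 2; sub 8 for 7: 4·8 + 2; = 34; G_3 = 34−1 = 33
step 3: 33 = 4·8 + 1; sub 9 for 8: 4·9 + 1; = 37; G_4 = 37−1 = 36

3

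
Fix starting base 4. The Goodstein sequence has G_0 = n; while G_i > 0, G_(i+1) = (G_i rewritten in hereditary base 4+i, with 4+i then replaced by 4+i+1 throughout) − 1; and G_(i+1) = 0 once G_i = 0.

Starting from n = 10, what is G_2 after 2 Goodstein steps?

12

step 0: 10 = 2·4 + 2; sub 5 for 4: 2·5 + 2; = 12; G_1 = 12−1 = 11
step 1: 11 = 2·5 + 1; sub 6 for 5: 2·6 + 1; = 13; G_2 = 13−1 = 12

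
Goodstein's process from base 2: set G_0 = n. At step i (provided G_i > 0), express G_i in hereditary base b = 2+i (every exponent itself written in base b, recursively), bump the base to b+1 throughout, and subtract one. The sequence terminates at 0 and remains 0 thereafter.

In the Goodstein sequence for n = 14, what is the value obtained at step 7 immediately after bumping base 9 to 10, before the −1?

100000555552

G_0=14  [base 2] 2^(2 + 1) + 2^2 + 2  →[2↦3]→  3^(3 + 1) + 3^3 + 3 = 111  −1 ⇒ G_1=110
G_1=110  [base 3] 3^(3 + 1) + 3^3 + 2  →[3↦4]→  4^(4 + 1) + 4^4 + 2 = 1282  −1 ⇒ G_2=1281
G_2=1281  [base 4] 4^(4 + 1) + 4^4 + 1  →[4↦5]→  5^(5 + 1) + 5^5 + 1 = 18751  −1 ⇒ G_3=18750
G_3=18750  [base 5] 5^(5 + 1) + 5^5  →[5↦6]→  6^(6 + 1) + 6^6 = 326592  −1 ⇒ G_4=326591
G_4=326591  [base 6] 6^(6 + 1) + 5·6^5 + 5·6^4 + 5·6^3 + 5·6^2 + 5·6 + 5  →[6↦7]→  7^(7 + 1) + 5·7^5 + 5·7^4 + 5·7^3 + 5·7^2 + 5·7 + 5 = 5862841  −1 ⇒ G_5=5862840
G_5=5862840  [base 7] 7^(7 + 1) + 5·7^5 + 5·7^4 + 5·7^3 + 5·7^2 + 5·7 + 4  →[7↦8]→  8^(8 + 1) + 5·8^5 + 5·8^4 + 5·8^3 + 5·8^2 + 5·8 + 4 = 134404972  −1 ⇒ G_6=134404971
G_6=134404971  [base 8] 8^(8 + 1) + 5·8^5 + 5·8^4 + 5·8^3 + 5·8^2 + 5·8 + 3  →[8↦9]→  9^(9 + 1) + 5·9^5 + 5·9^4 + 5·9^3 + 5·9^2 + 5·9 + 3 = 3487116549  −1 ⇒ G_7=3487116548
G_7=3487116548  [base 9] 9^(9 + 1) + 5·9^5 + 5·9^4 + 5·9^3 + 5·9^2 + 5·9 + 2  →[9↦10]→  10^(10 + 1) + 5·10^5 + 5·10^4 + 5·10^3 + 5·10^2 + 5·10 + 2 = 100000555552  −1 ⇒ G_8=100000555551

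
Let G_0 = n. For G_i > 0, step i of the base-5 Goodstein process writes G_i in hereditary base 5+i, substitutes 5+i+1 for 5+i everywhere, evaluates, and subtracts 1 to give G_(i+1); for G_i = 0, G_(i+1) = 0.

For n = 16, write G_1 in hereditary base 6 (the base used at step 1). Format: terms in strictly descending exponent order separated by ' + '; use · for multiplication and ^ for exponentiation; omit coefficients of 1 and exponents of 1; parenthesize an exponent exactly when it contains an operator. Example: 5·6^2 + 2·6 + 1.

3·6

16 —HB5→ 3·5 + 1 —bump→ 3·6 + 1 = 19 —(−1)→ 18
18 —HB6→ 3·6 —bump→ 3·7 = 21 —(−1)→ 20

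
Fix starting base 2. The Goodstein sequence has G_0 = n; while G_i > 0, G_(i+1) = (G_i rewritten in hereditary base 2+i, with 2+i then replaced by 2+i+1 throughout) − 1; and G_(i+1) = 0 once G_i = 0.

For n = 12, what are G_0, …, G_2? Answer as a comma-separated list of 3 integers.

12 —HB2→ 2^(2 + 1) + 2^2 —bump→ 3^(3 + 1) + 3^3 = 108 —(−1)→ 107
107 —HB3→ 3^(3 + 1) + 2·3^2 + 2·3 + 2 —bump→ 4^(4 + 1) + 2·4^2 + 2·4 + 2 = 1066 —(−1)→ 1065

12, 107, 1065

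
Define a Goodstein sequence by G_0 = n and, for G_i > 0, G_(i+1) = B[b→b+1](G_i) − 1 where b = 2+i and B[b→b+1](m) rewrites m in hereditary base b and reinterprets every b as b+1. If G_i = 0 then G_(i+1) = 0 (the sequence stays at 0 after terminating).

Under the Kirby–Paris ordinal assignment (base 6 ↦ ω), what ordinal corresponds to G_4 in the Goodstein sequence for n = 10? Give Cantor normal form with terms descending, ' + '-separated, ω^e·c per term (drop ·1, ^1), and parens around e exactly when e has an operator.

[0] 10 ≡ 2^(2 + 1) + 2 (base 2). Lift 3: 84. −1: 83.
[1] 83 ≡ 3^(3 + 1) + 2 (base 3). Lift 4: 1026. −1: 1025.
[2] 1025 ≡ 4^(4 + 1) + 1 (base 4). Lift 5: 15626. −1: 15625.
[3] 15625 ≡ 5^(5 + 1) (base 5). Lift 6: 279936. −1: 279935.

ω^ω·5 + ω^5·5 + ω^4·5 + ω^3·5 + ω^2·5 + ω·5 + 5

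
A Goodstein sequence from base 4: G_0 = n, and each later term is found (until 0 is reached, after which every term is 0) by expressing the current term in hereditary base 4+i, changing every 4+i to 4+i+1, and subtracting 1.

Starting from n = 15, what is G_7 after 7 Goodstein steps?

26

i=0: 15 = 3·4 + 3 (b=4); 4→5: 3·5 + 3 = 18; 18−1 = 17
i=1: 17 = 3·5 + 2 (b=5); 5→6: 3·6 + 2 = 20; 20−1 = 19
i=2: 19 = 3·6 + 1 (b=6); 6→7: 3·7 + 1 = 22; 22−1 = 21
i=3: 21 = 3·7 (b=7); 7→8: 3·8 = 24; 24−1 = 23
i=4: 23 = 2·8 + 7 (b=8); 8→9: 2·9 + 7 = 25; 25−1 = 24
i=5: 24 = 2·9 + 6 (b=9); 9→10: 2·10 + 6 = 26; 26−1 = 25
i=6: 25 = 2·10 + 5 (b=10); 10→11: 2·11 + 5 = 27; 27−1 = 26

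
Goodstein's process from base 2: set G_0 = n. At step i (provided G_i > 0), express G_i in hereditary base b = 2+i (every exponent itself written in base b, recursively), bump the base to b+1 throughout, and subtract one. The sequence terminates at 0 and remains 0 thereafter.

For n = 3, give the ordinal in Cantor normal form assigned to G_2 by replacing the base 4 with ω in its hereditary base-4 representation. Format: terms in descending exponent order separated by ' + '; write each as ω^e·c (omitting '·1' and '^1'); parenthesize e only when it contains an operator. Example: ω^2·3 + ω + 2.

3

3 —HB2→ 2 + 1 —bump→ 3 + 1 = 4 —(−1)→ 3
3 —HB3→ 3 —bump→ 4 = 4 —(−1)→ 3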